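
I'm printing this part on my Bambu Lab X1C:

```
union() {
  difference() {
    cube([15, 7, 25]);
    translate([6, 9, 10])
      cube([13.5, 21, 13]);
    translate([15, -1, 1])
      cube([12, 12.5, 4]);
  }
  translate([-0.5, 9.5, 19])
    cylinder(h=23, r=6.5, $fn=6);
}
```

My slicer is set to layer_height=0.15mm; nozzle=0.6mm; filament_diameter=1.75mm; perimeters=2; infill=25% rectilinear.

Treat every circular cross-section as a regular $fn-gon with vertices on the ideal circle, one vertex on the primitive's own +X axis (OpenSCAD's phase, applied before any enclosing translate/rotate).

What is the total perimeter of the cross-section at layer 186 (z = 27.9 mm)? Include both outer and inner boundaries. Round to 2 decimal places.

At z = 27.9 mm: the cube does not reach this height (z outside [0, 25]); the cube at (6, 9) does not reach this height (z outside [10, 23]); the cube at (15, -1) does not reach this height (z outside [1, 5]); After the difference (first − rest): the first operand is absent here, so nothing remains; the cylinder at (-0.5, 9.5): section is a regular 6-gon, circumradius r=6.5 (perimeter = 2·6·6.500·sin(180°/6) = 39.00 mm); Merging all regions: only the r=6.5 cylinder at (-0.5, 9.5) is present, so the union is just that shape — boundary = 39.00 mm. Overall, the cross-section is a single solid region. Total boundary length (outer) = 39.00 mm.

39.00 mm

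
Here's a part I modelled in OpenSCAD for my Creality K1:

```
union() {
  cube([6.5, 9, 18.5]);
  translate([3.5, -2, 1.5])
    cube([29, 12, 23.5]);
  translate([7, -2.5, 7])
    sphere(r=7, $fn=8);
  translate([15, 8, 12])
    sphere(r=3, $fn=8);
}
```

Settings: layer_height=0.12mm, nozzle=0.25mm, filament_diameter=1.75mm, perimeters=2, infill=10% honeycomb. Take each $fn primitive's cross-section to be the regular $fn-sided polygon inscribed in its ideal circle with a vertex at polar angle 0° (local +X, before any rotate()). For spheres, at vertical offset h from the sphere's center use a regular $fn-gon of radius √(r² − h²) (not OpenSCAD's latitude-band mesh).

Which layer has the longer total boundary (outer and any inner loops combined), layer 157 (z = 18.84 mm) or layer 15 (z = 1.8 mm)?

Layer 157 (z = 18.84): the cube is absent (z outside [0, 18.5]); the cube at (3.5, -2) (footprint 29×12) is included at this height (perimeter 82.00 mm); the sphere at (7, -2.5) is absent (|z−center|=11.840 > r=7); the sphere at (15, 8) does not reach this height (|z−center|=6.840 > r=3); Taking the union: only the 29×12 cube at (3.5, -2) is present, so the union is just that shape — boundary = 82.00 mm. So its perimeter = 82.00 mm. Layer 15 (z = 1.8): the cube is present — its section is the full 6.5×9 rectangle (perimeter 31.00 mm); the cube at (3.5, -2) (footprint 29×12) is included at this height (perimeter 82.00 mm); the r=7 sphere at (7, -2.5) contributes a regular 8-gon of circumradius √(7²−5.2²) = 4.686 (perimeter = 2·8·4.686·sin(180°/8) = 28.69 mm); the sphere at (15, 8) is absent (|z−center|=10.200 > r=3); Combining (union): the regions partially overlap (shared area 52.34 mm²), so the edge portions inside another operand are dropped and the merged outline is re-measured after clipping — boundary = 96.46 mm. So its perimeter = 96.46 mm. Layer 15 is larger (96.46 vs 82.00 mm).

layer 15 (z = 1.8 mm)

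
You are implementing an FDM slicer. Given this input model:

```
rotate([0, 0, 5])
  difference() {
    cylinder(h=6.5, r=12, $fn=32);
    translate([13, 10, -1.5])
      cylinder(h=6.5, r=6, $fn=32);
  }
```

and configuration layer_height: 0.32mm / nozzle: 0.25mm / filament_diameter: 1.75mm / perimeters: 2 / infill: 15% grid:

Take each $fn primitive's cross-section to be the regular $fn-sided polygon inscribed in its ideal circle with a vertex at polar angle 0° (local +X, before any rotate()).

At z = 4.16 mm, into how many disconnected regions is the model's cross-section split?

1

At z = 4.16 mm: the r=12 cylinder gives a regular 32-gon of circumradius 12 (constant along its height); the r=6 cylinder at (13, 10) gives a regular 32-gon of circumradius 6 (constant along its height); Taking the first minus the rest: starting from the r=12 cylinder, the r=6 cylinder at (13, 10) partially overlaps it — only the 7.06 mm² overlap (of its 112.37 mm²) is removed, clipping the outline — 1 connected region; (rotated 5° about Z; rotation is an isometry so areas/perimeters/island counts are preserved). The result has 1 disconnected region.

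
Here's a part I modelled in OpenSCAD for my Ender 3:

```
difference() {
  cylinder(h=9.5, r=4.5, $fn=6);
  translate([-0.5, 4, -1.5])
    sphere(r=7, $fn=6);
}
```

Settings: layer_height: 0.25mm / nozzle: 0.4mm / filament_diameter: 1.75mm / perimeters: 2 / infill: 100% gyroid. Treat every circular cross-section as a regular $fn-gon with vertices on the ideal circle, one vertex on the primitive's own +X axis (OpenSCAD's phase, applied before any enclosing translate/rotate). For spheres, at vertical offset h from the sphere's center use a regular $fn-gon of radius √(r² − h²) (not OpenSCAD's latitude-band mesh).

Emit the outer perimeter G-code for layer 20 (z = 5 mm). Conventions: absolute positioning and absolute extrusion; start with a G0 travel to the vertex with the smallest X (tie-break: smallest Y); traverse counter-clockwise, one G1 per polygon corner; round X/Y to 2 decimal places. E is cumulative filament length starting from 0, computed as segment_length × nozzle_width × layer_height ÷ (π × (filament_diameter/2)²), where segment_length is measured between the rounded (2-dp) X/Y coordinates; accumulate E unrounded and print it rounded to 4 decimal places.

G0 X-4.50 Y0.00 Z5.00
G1 X-2.25 Y-3.90 E0.1872
G1 X2.25 Y-3.90 E0.3743
G1 X4.50 Y0.00 E0.5615
G1 X2.25 Y3.90 E0.7487
G1 X2.04 Y3.90 E0.7574
G1 X0.80 Y1.75 E0.8606
G1 X-1.80 Y1.75 E0.9687
G1 X-2.64 Y3.21 E1.0387
G1 X-4.50 Y0.00 E1.1929

At z = 5 mm: the r=4.5 cylinder gives a regular 6-gon of circumradius 4.5 (constant along its height); the sphere at (-0.5, 4): section is a regular 6-gon, circumradius = √(r²−h²) = √(7²−6.5²) = 2.598; Subtracting the remaining from the first: starting from the r=4.5 cylinder, the r=7 sphere at (-0.5, 4) partially overlaps it — only the 7.97 mm² overlap (of its 17.54 mm²) is removed, clipping the outline — 1 connected region. The outline is a single polygon with 9 vertices. Extrusion per mm of travel: 0.4 × 0.25 / (π × 0.875²) = 0.041575. Accumulating E over each segment gives final E = 1.1929.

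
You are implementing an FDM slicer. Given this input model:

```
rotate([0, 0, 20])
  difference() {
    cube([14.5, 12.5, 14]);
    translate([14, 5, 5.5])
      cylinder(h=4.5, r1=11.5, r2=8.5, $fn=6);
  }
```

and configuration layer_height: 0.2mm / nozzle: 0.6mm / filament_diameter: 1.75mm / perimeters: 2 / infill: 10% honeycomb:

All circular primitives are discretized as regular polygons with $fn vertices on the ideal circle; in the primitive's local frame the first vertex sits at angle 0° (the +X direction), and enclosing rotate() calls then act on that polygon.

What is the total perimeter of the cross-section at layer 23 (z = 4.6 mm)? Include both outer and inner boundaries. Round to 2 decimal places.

54.00 mm

At z = 4.6 mm: the cube (footprint 14.5×12.5) is included at this height (perimeter 54.00 mm); the cone at (14, 5) is absent (z outside [5.5, 10]); Taking the first minus the rest: none of the subtracted shapes is present at this height, so the 14.5×12.5 cube is unchanged — boundary = 54.00 mm; (whole slice rotated 20° about Z — lengths, areas and connectivity unchanged). Overall, the cross-section is a single solid region. Total boundary length (outer) = 54.00 mm.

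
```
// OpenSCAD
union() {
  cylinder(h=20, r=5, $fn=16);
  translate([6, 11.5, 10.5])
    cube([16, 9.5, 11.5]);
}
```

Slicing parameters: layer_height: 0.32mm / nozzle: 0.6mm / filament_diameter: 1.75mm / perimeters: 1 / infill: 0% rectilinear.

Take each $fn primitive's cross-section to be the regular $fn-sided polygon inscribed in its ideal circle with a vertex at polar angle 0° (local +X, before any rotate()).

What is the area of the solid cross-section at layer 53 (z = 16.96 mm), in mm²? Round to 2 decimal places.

At z = 16.96 mm: the cylinder: section is a regular 16-gon, circumradius r=5 (area = (16/2)·5.000²·sin(360°/16) = 76.54 mm²); the 16×9.5 cube at (6, 11.5) contributes its full rectangle (area 152.00 mm²); Merging all regions: the 2 present regions are separate (no shared area or edge), so areas and boundary lengths simply add and each stays a separate island — area = 228.54 mm². Overall, the cross-section has 2 separate islands. Net area = 228.54 mm².

228.54 mm²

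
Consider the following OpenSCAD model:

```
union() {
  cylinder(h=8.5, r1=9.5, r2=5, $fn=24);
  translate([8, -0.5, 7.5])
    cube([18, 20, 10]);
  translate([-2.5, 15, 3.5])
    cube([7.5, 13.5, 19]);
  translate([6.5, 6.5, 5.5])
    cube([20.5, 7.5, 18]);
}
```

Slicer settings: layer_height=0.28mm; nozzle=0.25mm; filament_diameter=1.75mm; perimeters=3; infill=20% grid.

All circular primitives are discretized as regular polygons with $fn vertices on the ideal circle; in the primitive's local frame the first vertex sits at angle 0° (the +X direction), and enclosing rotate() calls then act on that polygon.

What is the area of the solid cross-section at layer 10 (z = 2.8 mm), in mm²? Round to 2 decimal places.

At z = 2.8 mm: the cone (r1=9.5→r2=5) has section circumradius 8.018 here — a regular 24-gon (area = (24/2)·8.018²·sin(360°/24) = 199.65 mm²); the cube at (8, -0.5) does not reach this height (z outside [7.5, 17.5]); the cube at (-2.5, 15) is not intersected at this z (z outside [3.5, 22.5]); the cube at (6.5, 6.5) is absent (z outside [5.5, 23.5]); Combining (union): only the cone is present, so the union is just that shape — area = 199.65 mm². Overall, the cross-section is a single solid region. Net area = 199.65 mm².

199.65 mm²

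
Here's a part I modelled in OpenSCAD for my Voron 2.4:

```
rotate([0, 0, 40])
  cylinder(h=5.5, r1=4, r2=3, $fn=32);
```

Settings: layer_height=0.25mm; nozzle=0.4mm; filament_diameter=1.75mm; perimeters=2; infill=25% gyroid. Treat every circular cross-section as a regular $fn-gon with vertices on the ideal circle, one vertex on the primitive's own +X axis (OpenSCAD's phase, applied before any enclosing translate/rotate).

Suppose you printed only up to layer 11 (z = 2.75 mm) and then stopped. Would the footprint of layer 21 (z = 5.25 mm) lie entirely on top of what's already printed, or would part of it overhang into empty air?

entirely on top

Compare the two slices. At z = 2.75: the cone: at t=0.500 of its height the radius interpolates to r₁+(r₂−r₁)t = 3.500, giving a regular 32-gon of that circumradius (area = (32/2)·3.500²·sin(360°/32) = 38.24 mm²); (rotated 40° about Z; rotation is an isometry so areas/perimeters/island counts are preserved). At z = 5.25: the cone contributes a regular 32-gon of circumradius 3.045 (interpolated between r1=4 and r2=3 at t=0.955) (area = (32/2)·3.045²·sin(360°/32) = 28.95 mm²); (whole slice rotated 40° about Z — lengths, areas and connectivity unchanged). Checking containment: the cross-section at z = 5.25 is a subset of the cross-section at z = 2.75.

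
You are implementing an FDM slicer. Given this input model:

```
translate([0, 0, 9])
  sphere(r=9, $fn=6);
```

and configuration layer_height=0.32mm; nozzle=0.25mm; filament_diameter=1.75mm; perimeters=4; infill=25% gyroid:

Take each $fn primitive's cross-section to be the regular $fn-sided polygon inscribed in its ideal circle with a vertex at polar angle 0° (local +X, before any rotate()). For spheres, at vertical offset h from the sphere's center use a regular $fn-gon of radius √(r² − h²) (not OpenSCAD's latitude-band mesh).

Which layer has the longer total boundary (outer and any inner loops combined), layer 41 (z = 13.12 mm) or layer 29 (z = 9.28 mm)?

layer 29 (z = 9.28 mm)

Layer 41 (z = 13.12): the sphere: section is a regular 6-gon, circumradius = √(r²−h²) = √(9²−4.12²) = 8.002 (perimeter = 2·6·8.002·sin(180°/6) = 48.01 mm). So its perimeter = 48.01 mm. Layer 29 (z = 9.28): the r=9 sphere slices to a regular 6-gon of circumradius 8.996 (√(r²−h²) with h=0.28 from center) (perimeter = 2·6·8.996·sin(180°/6) = 53.97 mm). So its perimeter = 53.97 mm. Layer 29 is larger (53.97 vs 48.01 mm).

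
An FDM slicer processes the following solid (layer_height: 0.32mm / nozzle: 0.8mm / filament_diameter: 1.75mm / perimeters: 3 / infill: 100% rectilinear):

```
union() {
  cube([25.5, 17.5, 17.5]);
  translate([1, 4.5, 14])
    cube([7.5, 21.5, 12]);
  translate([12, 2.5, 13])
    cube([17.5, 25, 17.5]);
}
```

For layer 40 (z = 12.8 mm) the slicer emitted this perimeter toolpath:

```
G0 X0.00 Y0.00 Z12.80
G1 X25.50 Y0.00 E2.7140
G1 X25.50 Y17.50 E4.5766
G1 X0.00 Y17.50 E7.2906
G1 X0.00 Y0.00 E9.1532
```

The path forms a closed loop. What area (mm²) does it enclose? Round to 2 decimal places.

446.25 mm²

Apply the shoelace formula to the sequence of (X, Y) vertices; enclosed area = 446.25 mm².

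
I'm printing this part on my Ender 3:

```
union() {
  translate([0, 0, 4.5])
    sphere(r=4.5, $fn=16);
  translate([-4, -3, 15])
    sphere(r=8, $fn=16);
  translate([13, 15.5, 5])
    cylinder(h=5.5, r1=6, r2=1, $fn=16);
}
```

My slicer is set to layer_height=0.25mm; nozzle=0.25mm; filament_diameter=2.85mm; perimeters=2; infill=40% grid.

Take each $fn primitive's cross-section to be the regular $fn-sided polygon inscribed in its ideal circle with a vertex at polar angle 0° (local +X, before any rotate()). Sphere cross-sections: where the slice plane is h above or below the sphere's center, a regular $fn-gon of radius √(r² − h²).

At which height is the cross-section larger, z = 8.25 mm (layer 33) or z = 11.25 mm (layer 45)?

layer 45 (z = 11.25 mm)

Layer 33 (z = 8.25): the r=4.5 sphere contributes a regular 16-gon of circumradius √(4.5²−3.75²) = 2.487 (area = (16/2)·2.487²·sin(360°/16) = 18.94 mm²); the r=8 sphere at (-4, -3) slices to a regular 16-gon of circumradius 4.294 (√(r²−h²) with h=6.75 from center) (area = (16/2)·4.294²·sin(360°/16) = 56.45 mm²); the cone at (13, 15.5) (r1=6→r2=1) has section circumradius 3.045 here — a regular 16-gon (area = (16/2)·3.045²·sin(360°/16) = 28.39 mm²); Combining (union): the regions partially overlap — summed areas 103.78 mm² minus the doubly-counted overlap 4.90 mm² gives 98.89 mm² — area = 98.89 mm². So its area = 98.89 mm². Layer 45 (z = 11.25): the sphere is not intersected at this z (|z−center|=6.750 > r=4.5); the r=8 sphere at (-4, -3) contributes a regular 16-gon of circumradius √(8²−3.75²) = 7.067 (area = (16/2)·7.067²·sin(360°/16) = 152.88 mm²); the cone at (13, 15.5) does not reach this height (z outside [5, 10.5]); Combining (union): only the r=8 sphere at (-4, -3) is present, so the union is just that shape — area = 152.88 mm². So its area = 152.88 mm². Layer 45 is larger (152.88 vs 98.89 mm²).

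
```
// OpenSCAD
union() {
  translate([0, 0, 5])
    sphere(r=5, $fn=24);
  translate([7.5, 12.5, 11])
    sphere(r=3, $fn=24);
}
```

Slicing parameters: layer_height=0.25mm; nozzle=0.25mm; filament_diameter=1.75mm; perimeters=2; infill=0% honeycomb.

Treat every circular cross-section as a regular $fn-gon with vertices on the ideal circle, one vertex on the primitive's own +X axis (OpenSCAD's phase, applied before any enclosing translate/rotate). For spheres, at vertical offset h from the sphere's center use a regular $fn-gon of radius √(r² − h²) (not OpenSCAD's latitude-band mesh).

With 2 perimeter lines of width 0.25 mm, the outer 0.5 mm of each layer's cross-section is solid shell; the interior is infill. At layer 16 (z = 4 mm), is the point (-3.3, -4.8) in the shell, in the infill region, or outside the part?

outside

At z = 4 mm: the r=5 sphere contributes a regular 24-gon of circumradius √(5²−1²) = 4.899; the sphere at (7.5, 12.5) does not reach this height (|z−center|=7.000 > r=3); Merging all regions: only the r=5 sphere is present, so the union is just that shape — 1 connected region. Overall, the cross-section is a single solid region. The nearest boundary edge runs (-3.46, -3.46)→(-2.45, -4.24); distance from the point to it = 0.96 mm. The point is not inside any of the regions above, so it lies outside the cross-section (0.96 mm from the nearest boundary).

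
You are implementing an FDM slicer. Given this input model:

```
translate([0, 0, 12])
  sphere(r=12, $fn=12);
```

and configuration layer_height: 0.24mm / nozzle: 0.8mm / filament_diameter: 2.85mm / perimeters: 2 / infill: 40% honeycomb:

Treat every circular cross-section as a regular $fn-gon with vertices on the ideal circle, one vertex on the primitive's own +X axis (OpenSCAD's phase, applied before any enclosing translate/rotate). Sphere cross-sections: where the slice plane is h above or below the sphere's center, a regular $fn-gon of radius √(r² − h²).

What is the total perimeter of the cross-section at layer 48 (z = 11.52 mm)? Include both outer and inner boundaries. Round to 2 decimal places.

74.48 mm

At z = 11.52 mm: the r=12 sphere slices to a regular 12-gon of circumradius 11.990 (√(r²−h²) with h=0.48 from center) (perimeter = 2·12·11.990·sin(180°/12) = 74.48 mm). Overall, the cross-section is a single solid region. Total boundary length (outer) = 74.48 mm.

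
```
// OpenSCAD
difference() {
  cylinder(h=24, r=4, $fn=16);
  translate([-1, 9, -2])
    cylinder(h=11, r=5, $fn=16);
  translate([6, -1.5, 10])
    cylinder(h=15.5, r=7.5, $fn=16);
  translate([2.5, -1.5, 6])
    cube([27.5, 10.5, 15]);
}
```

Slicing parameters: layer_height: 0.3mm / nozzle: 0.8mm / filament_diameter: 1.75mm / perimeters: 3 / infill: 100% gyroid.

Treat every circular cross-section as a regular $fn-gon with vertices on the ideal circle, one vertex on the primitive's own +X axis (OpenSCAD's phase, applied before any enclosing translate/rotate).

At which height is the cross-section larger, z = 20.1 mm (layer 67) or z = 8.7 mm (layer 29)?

Layer 67 (z = 20.1): the r=4 cylinder contributes a regular 16-gon of circumradius 4 (area = (16/2)·4.000²·sin(360°/16) = 48.98 mm²); the cylinder at (-1, 9) is absent (z outside [-2, 9]); the r=7.5 cylinder at (6, -1.5) gives a regular 16-gon of circumradius 7.5 (constant along its height) (area = (16/2)·7.500²·sin(360°/16) = 172.21 mm²); the cube at (2.5, -1.5) is present — its section is the full 27.5×10.5 rectangle (area 288.75 mm²); Subtracting the remaining from the first: starting from the r=4 cylinder (48.98 mm²), the r=7.5 cylinder at (6, -1.5) partially overlaps it — only the 31.19 mm² overlap (of its 172.21 mm²) is removed, clipping the outline; the 27.5×10.5 cube at (2.5, -1.5) misses the remaining region (no effect) — area = 17.79 mm². So its area = 17.79 mm². Layer 29 (z = 8.7): the r=4 cylinder gives a regular 16-gon of circumradius 4 (constant along its height) (area = (16/2)·4.000²·sin(360°/16) = 48.98 mm²); the r=5 cylinder at (-1, 9) gives a regular 16-gon of circumradius 5 (constant along its height) (area = (16/2)·5.000²·sin(360°/16) = 76.54 mm²); the cylinder at (6, -1.5) does not reach this height (z outside [10, 25.5]); the cube at (2.5, -1.5) (footprint 27.5×10.5) is included at this height (area 288.75 mm²); Subtracting the remaining from the first: starting from the r=4 cylinder (48.98 mm²), the r=5 cylinder at (-1, 9) misses the remaining region (no effect); the 27.5×10.5 cube at (2.5, -1.5) partially overlaps it — only the 5.11 mm² overlap (of its 288.75 mm²) is removed, clipping the outline — area = 43.87 mm². So its area = 43.87 mm². Layer 29 is larger (43.87 vs 17.79 mm²).

layer 29 (z = 8.7 mm)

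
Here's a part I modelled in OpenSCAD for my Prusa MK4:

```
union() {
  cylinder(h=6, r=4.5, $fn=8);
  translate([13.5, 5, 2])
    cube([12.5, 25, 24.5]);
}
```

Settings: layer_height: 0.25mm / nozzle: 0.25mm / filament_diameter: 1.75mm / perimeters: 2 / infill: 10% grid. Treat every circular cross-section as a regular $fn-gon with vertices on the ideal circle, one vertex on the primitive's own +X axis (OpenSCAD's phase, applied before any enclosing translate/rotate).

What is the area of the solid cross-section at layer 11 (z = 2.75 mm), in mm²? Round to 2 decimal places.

369.78 mm²

At z = 2.75 mm: the r=4.5 cylinder gives a regular 8-gon of circumradius 4.5 (constant along its height) (area = (8/2)·4.500²·sin(360°/8) = 57.28 mm²); the 12.5×25 cube at (13.5, 5) contributes its full rectangle (area 312.50 mm²); Combining (union): the 2 present regions are separate (no shared area or edge), so areas and boundary lengths simply add and each stays a separate island — area = 369.78 mm². Overall, the cross-section has 2 separate islands. Net area = 369.78 mm².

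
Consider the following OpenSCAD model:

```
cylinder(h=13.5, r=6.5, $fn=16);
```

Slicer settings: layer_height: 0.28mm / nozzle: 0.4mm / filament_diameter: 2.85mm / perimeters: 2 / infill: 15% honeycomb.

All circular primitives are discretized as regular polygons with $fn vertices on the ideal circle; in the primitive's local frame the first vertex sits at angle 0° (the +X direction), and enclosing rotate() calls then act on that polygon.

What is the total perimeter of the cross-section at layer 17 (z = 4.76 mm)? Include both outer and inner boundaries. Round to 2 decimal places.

At z = 4.76 mm: the cylinder: section is a regular 16-gon, circumradius r=6.5 (perimeter = 2·16·6.500·sin(180°/16) = 40.58 mm). Overall, the cross-section is a single solid region. Total boundary length (outer) = 40.58 mm.

40.58 mm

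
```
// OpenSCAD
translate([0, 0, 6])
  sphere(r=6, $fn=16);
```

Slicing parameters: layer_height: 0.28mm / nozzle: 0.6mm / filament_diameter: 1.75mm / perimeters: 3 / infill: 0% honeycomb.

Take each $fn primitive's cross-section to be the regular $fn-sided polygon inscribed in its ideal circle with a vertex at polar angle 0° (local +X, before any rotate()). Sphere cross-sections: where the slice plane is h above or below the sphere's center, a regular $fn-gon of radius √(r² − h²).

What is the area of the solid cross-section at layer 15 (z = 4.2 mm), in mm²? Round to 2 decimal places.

100.29 mm²

At z = 4.2 mm: the r=6 sphere contributes a regular 16-gon of circumradius √(6²−1.8²) = 5.724 (area = (16/2)·5.724²·sin(360°/16) = 100.29 mm²). Overall, the cross-section is a single solid region. Net area = 100.29 mm².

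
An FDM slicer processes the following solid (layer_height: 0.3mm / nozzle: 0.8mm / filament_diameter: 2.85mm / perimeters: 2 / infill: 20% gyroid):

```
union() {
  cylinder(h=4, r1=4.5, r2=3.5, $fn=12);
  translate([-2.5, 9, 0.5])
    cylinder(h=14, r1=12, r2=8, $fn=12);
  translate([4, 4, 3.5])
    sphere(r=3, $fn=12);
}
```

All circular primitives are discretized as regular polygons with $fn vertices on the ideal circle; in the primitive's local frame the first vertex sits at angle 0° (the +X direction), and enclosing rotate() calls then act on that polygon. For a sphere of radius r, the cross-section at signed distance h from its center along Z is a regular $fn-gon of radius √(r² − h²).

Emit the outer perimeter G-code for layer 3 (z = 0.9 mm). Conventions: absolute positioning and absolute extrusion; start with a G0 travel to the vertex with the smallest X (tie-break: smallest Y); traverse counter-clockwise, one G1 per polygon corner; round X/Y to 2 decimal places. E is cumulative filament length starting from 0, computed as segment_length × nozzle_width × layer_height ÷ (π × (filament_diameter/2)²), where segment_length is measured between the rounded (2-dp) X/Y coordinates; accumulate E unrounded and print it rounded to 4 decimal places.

At z = 0.9 mm: the cone: at t=0.225 of its height the radius interpolates to r₁+(r₂−r₁)t = 4.275, giving a regular 12-gon of that circumradius; the cone at (-2.5, 9) (r1=12→r2=8) has section circumradius 11.886 here — a regular 12-gon; the r=3 sphere at (4, 4) contributes a regular 12-gon of circumradius √(3²−2.6²) = 1.497; Merging all regions: the regions partially overlap (shared area 51.01 mm²), so overlapping operands fuse into one piece — 1 connected region. The outline is a single polygon with 16 vertices. Extrusion per mm of travel: 0.8 × 0.3 / (π × 1.425²) = 0.037621. Accumulating E over each segment gives final E = 2.8471.

G0 X-14.39 Y9.00 Z0.90
G1 X-12.79 Y3.06 E0.2314
G1 X-8.44 Y-1.29 E0.4629
G1 X-3.12 Y-2.72 E0.6701
G1 X-2.14 Y-3.70 E0.7223
G1 X0.00 Y-4.28 E0.8057
G1 X2.14 Y-3.70 E0.8891
G1 X3.70 Y-2.14 E0.9721
G1 X4.11 Y-0.63 E1.0310
G1 X7.79 Y3.06 E1.2270
G1 X9.39 Y9.00 E1.4584
G1 X7.79 Y14.94 E1.6899
G1 X3.44 Y19.29 E1.9213
G1 X-2.50 Y20.89 E2.1528
G1 X-8.44 Y19.29 E2.3842
G1 X-12.79 Y14.94 E2.6156
G1 X-14.39 Y9.00 E2.8471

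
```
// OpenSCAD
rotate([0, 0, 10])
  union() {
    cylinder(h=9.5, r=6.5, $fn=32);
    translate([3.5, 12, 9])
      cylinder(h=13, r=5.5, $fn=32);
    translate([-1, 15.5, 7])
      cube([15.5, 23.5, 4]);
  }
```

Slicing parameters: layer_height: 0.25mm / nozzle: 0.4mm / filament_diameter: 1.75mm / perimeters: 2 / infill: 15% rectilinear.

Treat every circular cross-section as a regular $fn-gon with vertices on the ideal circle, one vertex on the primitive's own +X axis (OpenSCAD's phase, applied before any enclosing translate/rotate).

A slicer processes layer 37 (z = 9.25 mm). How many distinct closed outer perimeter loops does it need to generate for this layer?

At z = 9.25 mm: the r=6.5 cylinder contributes a regular 32-gon of circumradius 6.5; the r=5.5 cylinder at (3.5, 12) contributes a regular 32-gon of circumradius 5.5; the cube at (-1, 15.5) (footprint 15.5×23.5) is included at this height; Combining (union): the regions partially overlap (shared area 11.63 mm²), so overlapping operands fuse into one piece — 2 connected regions; (whole slice rotated 10° about Z — lengths, areas and connectivity unchanged). The result has 2 disconnected regions.

2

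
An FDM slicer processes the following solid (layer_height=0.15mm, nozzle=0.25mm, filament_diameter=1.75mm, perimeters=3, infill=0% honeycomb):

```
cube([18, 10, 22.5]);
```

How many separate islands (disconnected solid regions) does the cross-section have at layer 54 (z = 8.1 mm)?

At z = 8.1 mm: the cube is present — its section is the full 18×10 rectangle. Overall, the cross-section is a single solid region. Island count = 1.

1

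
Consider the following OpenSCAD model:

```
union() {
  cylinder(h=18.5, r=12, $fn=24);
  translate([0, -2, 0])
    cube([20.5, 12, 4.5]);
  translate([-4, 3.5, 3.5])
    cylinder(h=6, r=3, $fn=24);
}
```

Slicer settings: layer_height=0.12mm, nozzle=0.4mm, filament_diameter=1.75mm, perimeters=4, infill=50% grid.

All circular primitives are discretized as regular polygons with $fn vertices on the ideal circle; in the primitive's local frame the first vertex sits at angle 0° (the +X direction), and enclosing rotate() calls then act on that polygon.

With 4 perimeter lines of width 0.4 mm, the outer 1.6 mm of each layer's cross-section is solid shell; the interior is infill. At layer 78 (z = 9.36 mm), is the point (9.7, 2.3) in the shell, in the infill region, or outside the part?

infill

At z = 9.36 mm: the r=12 cylinder contributes a regular 24-gon of circumradius 12; the cube at (0, -2) is not intersected at this z (z outside [0, 4.5]); the r=3 cylinder at (-4, 3.5) contributes a regular 24-gon of circumradius 3; Combining (union): the r=3 cylinder at (-4, 3.5) lies entirely inside the r=12 cylinder, so the union is just the r=12 cylinder — 1 connected region. Overall, the cross-section is a single solid region. The nearest boundary edge runs (11.59, 3.11)→(12.00, 0.00); distance from the point to it = 1.98 mm. The point is inside the cross-section and 1.98 mm from the nearest boundary — more than the 1.6 mm shell width (4 × 0.4), so it's in the infill interior.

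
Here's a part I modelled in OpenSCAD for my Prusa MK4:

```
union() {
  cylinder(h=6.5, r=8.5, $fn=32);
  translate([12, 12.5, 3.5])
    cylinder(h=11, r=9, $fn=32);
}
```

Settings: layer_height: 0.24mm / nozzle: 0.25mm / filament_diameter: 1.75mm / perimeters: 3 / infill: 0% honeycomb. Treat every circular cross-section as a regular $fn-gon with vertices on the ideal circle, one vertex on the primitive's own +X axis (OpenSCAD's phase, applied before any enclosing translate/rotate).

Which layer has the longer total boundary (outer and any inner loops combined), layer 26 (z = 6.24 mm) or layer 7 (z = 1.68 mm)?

Layer 26 (z = 6.24): the cylinder: section is a regular 32-gon, circumradius r=8.5 (perimeter = 2·32·8.500·sin(180°/32) = 53.32 mm); the r=9 cylinder at (12, 12.5) contributes a regular 32-gon of circumradius 9 (perimeter = 2·32·9.000·sin(180°/32) = 56.46 mm); Merging all regions: the regions partially overlap (shared area 0.15 mm²), so the edge portions inside another operand are dropped and the merged outline is re-measured after clipping — boundary = 106.19 mm. So its perimeter = 106.19 mm. Layer 7 (z = 1.68): the r=8.5 cylinder gives a regular 32-gon of circumradius 8.5 (constant along its height) (perimeter = 2·32·8.500·sin(180°/32) = 53.32 mm); the cylinder at (12, 12.5) is absent (z outside [3.5, 14.5]); Merging all regions: only the r=8.5 cylinder is present, so the union is just that shape — boundary = 53.32 mm. So its perimeter = 53.32 mm. Layer 26 is larger (106.19 vs 53.32 mm).

layer 26 (z = 6.24 mm)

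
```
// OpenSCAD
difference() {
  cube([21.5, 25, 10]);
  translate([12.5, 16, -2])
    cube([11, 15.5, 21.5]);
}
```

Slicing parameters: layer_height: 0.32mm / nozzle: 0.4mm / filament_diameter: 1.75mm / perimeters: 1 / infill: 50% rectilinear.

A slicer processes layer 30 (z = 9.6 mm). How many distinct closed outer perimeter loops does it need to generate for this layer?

1

At z = 9.6 mm: the 21.5×25 cube contributes its full rectangle; the cube at (12.5, 16) (footprint 11×15.5) is included at this height; Subtracting the remaining from the first: starting from the 21.5×25 cube, the 11×15.5 cube at (12.5, 16) partially overlaps it — only the 81.00 mm² overlap (of its 170.50 mm²) is removed, clipping the outline — 1 connected region. The result has 1 disconnected region.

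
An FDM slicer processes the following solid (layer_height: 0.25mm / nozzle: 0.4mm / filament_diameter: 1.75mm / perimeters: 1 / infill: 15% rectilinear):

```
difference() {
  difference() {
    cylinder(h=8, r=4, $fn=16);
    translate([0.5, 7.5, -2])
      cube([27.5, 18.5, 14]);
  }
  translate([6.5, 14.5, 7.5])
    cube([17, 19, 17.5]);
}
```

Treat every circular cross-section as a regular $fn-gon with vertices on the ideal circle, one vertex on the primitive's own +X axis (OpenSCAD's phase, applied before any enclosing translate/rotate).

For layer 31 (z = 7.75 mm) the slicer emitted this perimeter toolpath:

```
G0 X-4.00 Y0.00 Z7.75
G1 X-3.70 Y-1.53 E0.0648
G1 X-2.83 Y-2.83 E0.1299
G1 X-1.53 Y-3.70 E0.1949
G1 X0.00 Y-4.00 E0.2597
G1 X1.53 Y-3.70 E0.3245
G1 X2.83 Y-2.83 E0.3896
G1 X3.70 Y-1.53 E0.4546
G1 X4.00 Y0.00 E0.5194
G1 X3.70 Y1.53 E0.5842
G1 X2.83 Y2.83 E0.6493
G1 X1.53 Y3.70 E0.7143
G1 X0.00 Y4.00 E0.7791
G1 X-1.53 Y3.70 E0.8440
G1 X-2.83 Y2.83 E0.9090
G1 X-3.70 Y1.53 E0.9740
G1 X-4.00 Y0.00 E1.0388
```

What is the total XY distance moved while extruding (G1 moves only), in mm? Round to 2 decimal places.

24.99 mm

Sum the Euclidean lengths of each G1 segment: total = 24.99 mm.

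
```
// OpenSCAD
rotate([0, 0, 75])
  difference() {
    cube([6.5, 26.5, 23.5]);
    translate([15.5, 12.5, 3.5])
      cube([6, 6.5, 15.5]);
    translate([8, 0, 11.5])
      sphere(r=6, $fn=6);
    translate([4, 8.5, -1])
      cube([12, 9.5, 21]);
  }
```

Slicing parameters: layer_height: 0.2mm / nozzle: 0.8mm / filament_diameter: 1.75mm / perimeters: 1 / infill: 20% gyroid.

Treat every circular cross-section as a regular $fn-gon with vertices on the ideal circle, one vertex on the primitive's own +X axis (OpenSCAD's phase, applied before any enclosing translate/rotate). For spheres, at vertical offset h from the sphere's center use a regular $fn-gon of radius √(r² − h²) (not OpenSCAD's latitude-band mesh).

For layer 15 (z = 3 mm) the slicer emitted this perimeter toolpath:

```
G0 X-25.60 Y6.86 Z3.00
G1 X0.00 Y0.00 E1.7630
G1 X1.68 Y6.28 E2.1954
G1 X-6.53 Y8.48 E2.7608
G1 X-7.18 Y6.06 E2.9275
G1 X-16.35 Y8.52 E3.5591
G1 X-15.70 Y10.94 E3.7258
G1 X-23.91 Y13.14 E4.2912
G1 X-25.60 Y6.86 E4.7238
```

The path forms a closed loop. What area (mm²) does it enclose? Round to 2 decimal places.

Apply the shoelace formula to the sequence of (X, Y) vertices; enclosed area = 148.51 mm².

148.51 mm²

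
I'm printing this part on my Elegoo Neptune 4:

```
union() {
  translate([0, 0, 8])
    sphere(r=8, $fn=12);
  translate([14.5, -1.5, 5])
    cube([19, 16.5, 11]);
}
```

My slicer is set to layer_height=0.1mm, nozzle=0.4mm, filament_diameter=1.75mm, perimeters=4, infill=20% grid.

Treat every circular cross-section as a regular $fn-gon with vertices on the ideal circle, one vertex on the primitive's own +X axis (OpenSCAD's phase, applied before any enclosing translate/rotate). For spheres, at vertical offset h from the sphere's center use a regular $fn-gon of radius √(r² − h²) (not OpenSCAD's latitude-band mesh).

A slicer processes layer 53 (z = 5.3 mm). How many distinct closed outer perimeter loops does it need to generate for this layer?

2

At z = 5.3 mm: the r=8 sphere slices to a regular 12-gon of circumradius 7.531 (√(r²−h²) with h=2.7 from center); the cube at (14.5, -1.5) (footprint 19×16.5) is included at this height; Merging all regions: the 2 present regions are separate (no shared area or edge), so areas and boundary lengths simply add and each stays a separate island — 2 connected regions. The result has 2 disconnected regions.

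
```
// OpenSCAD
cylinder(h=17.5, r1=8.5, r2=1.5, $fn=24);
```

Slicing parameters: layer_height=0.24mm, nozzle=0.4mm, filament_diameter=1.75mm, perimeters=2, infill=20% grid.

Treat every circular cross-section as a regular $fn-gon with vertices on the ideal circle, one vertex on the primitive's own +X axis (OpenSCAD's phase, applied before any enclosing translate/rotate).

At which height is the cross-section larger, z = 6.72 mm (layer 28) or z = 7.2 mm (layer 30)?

Layer 28 (z = 6.72): the cone (r1=8.5→r2=1.5) has section circumradius 5.812 here — a regular 24-gon (area = (24/2)·5.812²·sin(360°/24) = 104.91 mm²). So its area = 104.91 mm². Layer 30 (z = 7.2): the cone (r1=8.5→r2=1.5) has section circumradius 5.620 here — a regular 24-gon (area = (24/2)·5.620²·sin(360°/24) = 98.10 mm²). So its area = 98.10 mm². Layer 28 is larger (104.91 vs 98.10 mm²).

layer 28 (z = 6.72 mm)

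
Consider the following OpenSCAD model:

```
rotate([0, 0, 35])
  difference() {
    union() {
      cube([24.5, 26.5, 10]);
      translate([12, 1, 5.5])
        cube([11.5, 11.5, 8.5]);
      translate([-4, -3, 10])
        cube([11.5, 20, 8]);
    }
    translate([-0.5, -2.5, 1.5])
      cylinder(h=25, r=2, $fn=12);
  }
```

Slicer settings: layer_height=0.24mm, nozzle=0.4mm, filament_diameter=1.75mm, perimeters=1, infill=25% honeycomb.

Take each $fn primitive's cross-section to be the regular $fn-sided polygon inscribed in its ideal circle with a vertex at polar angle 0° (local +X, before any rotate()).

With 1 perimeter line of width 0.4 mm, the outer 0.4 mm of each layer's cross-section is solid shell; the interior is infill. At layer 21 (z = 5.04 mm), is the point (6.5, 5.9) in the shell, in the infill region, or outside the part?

At z = 5.04 mm: the 24.5×26.5 cube contributes its full rectangle; the cube at (12, 1) is absent (z outside [5.5, 14]); the cube at (-4, -3) does not reach this height (z outside [10, 18]); Merging all regions: only the 24.5×26.5 cube is present, so the union is just that shape — 1 connected region; the cylinder at (-0.5, -2.5): section is a regular 12-gon, circumradius r=2; Taking the first minus the rest: starting from the result so far, the r=2 cylinder at (-0.5, -2.5) misses the remaining region (no effect) — 1 connected region; (rotated 35° about Z; rotation is an isometry so areas/perimeters/island counts are preserved). Overall, the cross-section is a single solid region. Undo the 35° rotation: the query point maps to (8.709, 1.105) in the un-rotated model frame. The nearest boundary edge runs (24.50, 0.00)→(0.00, 0.00); distance from the point to it = 1.10 mm. The point is inside the cross-section and 1.10 mm from the nearest boundary — more than the 0.4 mm shell width (1 × 0.4), so it's in the infill interior.

infill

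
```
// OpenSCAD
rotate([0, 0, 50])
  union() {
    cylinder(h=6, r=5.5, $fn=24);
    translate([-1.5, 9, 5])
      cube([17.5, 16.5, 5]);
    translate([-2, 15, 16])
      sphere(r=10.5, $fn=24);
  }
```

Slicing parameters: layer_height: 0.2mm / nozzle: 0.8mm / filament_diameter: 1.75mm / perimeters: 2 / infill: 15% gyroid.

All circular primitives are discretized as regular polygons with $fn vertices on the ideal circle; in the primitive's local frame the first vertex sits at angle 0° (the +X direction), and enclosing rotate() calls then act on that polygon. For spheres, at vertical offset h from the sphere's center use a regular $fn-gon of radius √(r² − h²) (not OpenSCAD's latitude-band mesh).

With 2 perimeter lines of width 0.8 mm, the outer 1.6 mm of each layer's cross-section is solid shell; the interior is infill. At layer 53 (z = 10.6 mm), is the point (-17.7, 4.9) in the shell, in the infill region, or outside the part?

infill

At z = 10.6 mm: the cylinder is not intersected at this z (z outside [0, 6]); the cube at (-1.5, 9) does not reach this height (z outside [5, 10]); the r=10.5 sphere at (-2, 15) slices to a regular 24-gon of circumradius 9.005 (√(r²−h²) with h=5.4 from center); Combining (union): only the r=10.5 sphere at (-2, 15) is present, so the union is just that shape — 1 connected region; (rotated 50° about Z; rotation is an isometry so areas/perimeters/island counts are preserved). Overall, the cross-section is a single solid region. Undo the 50° rotation: the query point maps to (-7.624, 16.709) in the un-rotated model frame. The nearest boundary edge runs (-9.80, 19.50)→(-10.70, 17.33); distance from the point to it = 3.08 mm. The point is inside the cross-section and 3.08 mm from the nearest boundary — more than the 1.6 mm shell width (2 × 0.8), so it's in the infill interior.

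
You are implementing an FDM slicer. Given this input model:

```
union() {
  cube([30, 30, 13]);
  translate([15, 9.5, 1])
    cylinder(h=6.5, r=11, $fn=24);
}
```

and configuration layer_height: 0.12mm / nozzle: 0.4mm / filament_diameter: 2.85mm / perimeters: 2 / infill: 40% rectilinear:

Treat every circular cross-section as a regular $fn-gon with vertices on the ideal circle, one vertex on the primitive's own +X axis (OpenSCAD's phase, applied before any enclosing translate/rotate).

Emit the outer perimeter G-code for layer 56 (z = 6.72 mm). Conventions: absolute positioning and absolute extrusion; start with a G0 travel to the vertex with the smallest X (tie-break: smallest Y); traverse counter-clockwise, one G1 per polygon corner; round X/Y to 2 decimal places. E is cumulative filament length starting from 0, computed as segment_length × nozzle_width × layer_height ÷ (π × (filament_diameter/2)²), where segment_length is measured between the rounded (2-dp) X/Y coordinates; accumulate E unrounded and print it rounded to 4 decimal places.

G0 X0.00 Y0.00 Z6.72
G1 X9.47 Y0.00 E0.0713
G1 X9.50 Y-0.03 E0.0716
G1 X12.15 Y-1.13 E0.0932
G1 X15.00 Y-1.50 E0.1148
G1 X17.85 Y-1.13 E0.1364
G1 X20.50 Y-0.03 E0.1580
G1 X20.53 Y0.00 E0.1583
G1 X30.00 Y0.00 E0.2296
G1 X30.00 Y30.00 E0.4553
G1 X0.00 Y30.00 E0.6810
G1 X0.00 Y0.00 E0.9068

At z = 6.72 mm: the cube is present — its section is the full 30×30 rectangle; the r=11 cylinder at (15, 9.5) contributes a regular 24-gon of circumradius 11; Merging all regions: the regions partially overlap (shared area 365.28 mm²), so overlapping operands fuse into one piece — 1 connected region. The outline is a single polygon with 11 vertices. Extrusion per mm of travel: 0.4 × 0.12 / (π × 1.425²) = 0.007524. Accumulating E over each segment gives final E = 0.9068.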